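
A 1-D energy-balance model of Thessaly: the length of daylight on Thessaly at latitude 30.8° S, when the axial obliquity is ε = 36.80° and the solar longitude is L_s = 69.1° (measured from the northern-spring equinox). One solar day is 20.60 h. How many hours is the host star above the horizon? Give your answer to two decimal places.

Solar declination: sin δ = sin ε · sin L_s = sin 36.80° × sin 69.1° = 0.55961, so δ = +34.029°.
cos h₀ = −tan ϕ · tan δ = −tan(-30.8°) × tan(+34.029°) = 0.4025, so h₀ = 1.1565 rad = 66.26°.
Daylight = 2h₀/(2π) × 20.60 h = (1.1565/π) × 20.60 = 7.58 h.

7.58 h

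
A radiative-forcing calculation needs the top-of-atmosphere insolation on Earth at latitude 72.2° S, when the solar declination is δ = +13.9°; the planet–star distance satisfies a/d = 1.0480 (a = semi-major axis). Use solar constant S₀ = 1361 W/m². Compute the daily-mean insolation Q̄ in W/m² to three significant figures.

Q̄ ≈ 14.8 W/m²

cos H₀ = −tan(-72.2°) tan(+13.900°) = 0.7708, H₀ = 0.6907 rad.
Bracket: H₀ sin φ sin δ + cos φ cos δ sin H₀ = 0.6907×-0.95213×0.24023 + 0.30570×0.97072×0.63708 = -0.157984 + 0.189053 = 0.031069.
Inverse-square distance factor (a/d)² = 1.0480² = 1.098304.
Q̄ = (S₀/π) × 1.098304 × [bracket] = (1361/π) × 1.098304 × 0.031069 = 14.78 W/m².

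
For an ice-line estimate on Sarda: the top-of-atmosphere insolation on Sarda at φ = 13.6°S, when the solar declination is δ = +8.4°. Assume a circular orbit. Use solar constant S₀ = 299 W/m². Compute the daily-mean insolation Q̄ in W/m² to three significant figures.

Q̄ ≈ 86.4 W/m²

cos H₀ = −tan(-13.6°) tan(+8.400°) = 0.0357, H₀ = 1.5351 rad.
Bracket: H₀ sin φ sin δ + cos φ cos δ sin H₀ = 1.5351×-0.23514×0.14608 + 0.97196×0.98927×0.99936 = -0.052730 + 0.960915 = 0.908185.
Q̄ = (S₀/π) × [bracket] = (299/π) × 0.908185 = 86.44 W/m².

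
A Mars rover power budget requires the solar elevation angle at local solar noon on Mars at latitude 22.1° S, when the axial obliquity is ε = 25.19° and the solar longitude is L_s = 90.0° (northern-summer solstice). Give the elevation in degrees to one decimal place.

Solar declination: sin δ = sin ε · sin L_s = sin 25.19° × sin 90.0° = 0.42562, so δ = +25.190°.
At local noon the hour angle is zero, so the zenith angle equals |ϕ − δ| = |-22.1° − (+25.190°)| = 47.290°.
Elevation = 90° − 47.290° = 42.7°.

42.7°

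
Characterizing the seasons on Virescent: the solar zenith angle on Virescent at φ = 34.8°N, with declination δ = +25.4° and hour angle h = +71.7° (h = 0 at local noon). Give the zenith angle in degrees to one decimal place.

cos θ_z = sin φ sin δ + cos φ cos δ cos h = 0.244799 + 0.232911 = 0.477710.
θ_z = arccos(0.477710) = 61.5°.

θ_z = 61.5°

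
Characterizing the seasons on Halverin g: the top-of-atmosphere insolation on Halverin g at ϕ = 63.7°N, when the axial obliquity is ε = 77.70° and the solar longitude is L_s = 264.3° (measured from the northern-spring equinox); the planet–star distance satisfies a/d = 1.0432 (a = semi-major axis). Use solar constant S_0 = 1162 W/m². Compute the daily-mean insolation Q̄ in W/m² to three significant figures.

Solar declination: sin δ = sin ε · sin L_s = sin 77.70° × sin 264.3° = -0.97221, so δ = -76.462°.
cos h₀ = −tan(+63.7°) tan(-76.462°) = 8.4032 ≥ 1 ⇒ polar night, h₀ = 0 and Q̄ = 0.
Inverse-square distance factor (a/d)² = 1.0432² = 1.088266.

Q̄ ≈ 0.00 W/m²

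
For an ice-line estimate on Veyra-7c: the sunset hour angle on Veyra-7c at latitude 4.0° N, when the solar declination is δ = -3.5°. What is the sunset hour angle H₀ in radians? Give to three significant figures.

cos H₀ = −tan φ · tan δ = −tan(+4.0°) × tan(-3.500°) = 0.0043, so H₀ = 1.5665 rad = 89.75°.

H₀ = 1.57 rad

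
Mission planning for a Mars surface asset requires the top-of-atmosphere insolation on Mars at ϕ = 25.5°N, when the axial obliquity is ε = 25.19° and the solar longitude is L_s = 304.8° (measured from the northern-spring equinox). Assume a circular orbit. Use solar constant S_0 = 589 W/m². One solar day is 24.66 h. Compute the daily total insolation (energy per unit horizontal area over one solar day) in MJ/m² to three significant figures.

Solar declination: sin δ = sin ε · sin L_s = sin 25.19° × sin 304.8° = -0.34950, so δ = -20.457°.
cos h₀ = −tan(+25.5°) tan(-20.457°) = 0.1779, h₀ = 1.3919 rad.
Bracket: h₀ sin ϕ sin δ + cos ϕ cos δ sin h₀ = 1.3919×0.43051×-0.34950 + 0.90259×0.93694×0.98404 = -0.209430 + 0.832176 = 0.622746.
Q̄ = (S_0/π) × [bracket] = (589/π) × 0.622746 = 116.76 W/m².
Daily total = Q̄ × 24.66 h × 3600 s/h = 116.76 × 24.66 × 3600 / 10⁶ = 10.37 MJ/m².

10.4 MJ/m²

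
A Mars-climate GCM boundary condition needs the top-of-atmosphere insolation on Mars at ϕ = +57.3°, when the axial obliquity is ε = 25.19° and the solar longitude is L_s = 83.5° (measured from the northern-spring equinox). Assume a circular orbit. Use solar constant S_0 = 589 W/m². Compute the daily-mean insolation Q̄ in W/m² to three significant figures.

Q̄ ≈ 222 W/m²

Solar declination: sin δ = sin ε · sin L_s = sin 25.19° × sin 83.5° = 0.42289, so δ = +25.017°.
cos h₀ = −tan(+57.3°) tan(+25.017°) = -0.7269, h₀ = 2.3846 rad.
Bracket: h₀ sin ϕ sin δ + cos ϕ cos δ sin h₀ = 2.3846×0.84151×0.42289 + 0.54024×0.90618×0.68673 = 0.848598 + 0.336192 = 1.184790.
Q̄ = (S_0/π) × [bracket] = (589/π) × 1.184790 = 222.1 W/m².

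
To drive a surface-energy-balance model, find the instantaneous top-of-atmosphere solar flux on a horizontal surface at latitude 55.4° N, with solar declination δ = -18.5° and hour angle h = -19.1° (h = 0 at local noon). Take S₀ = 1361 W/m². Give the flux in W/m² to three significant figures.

cos θ_z = sin φ sin δ + cos φ cos δ cos h = -0.261185 + 0.508855 = 0.247670.
Flux = S₀ · cos θ_z = 1361 × 0.247670 = 337.1 W/m².

337 W/m²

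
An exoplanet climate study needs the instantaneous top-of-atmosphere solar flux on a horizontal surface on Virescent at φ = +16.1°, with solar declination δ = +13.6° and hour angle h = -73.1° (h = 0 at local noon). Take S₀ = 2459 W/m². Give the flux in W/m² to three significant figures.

828 W/m²

cos θ_z = sin φ sin δ + cos φ cos δ cos h = 0.065208 + 0.271469 = 0.336677.
Flux = S₀ · cos θ_z = 2459 × 0.336677 = 827.9 W/m².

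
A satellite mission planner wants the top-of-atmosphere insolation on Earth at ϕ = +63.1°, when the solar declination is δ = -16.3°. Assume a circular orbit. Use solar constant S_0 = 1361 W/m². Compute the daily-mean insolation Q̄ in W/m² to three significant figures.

Q̄ ≈ 50.0 W/m²

cos h₀ = −tan(+63.1°) tan(-16.300°) = 0.5764, h₀ = 0.9565 rad.
Bracket: h₀ sin ϕ sin δ + cos ϕ cos δ sin h₀ = 0.9565×0.89180×-0.28067 + 0.45243×0.95981×0.81717 = -0.239413 + 0.354853 = 0.115440.
Q̄ = (S_0/π) × [bracket] = (1361/π) × 0.115440 = 50.01 W/m².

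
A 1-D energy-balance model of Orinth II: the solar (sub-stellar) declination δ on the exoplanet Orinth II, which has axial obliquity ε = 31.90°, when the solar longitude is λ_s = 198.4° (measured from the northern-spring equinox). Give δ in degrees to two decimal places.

sin δ = sin ε · sin λ_s = sin 31.90° × sin 198.4° = -0.166801.
δ = arcsin(-0.166801) = -9.60°.

δ = -9.60°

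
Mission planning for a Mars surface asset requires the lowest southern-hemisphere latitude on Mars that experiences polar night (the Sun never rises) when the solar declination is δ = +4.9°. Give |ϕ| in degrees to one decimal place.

Polar night requires cos h₀ = −tan ϕ tan δ ≥ 1, i.e. tan ϕ tan δ ≤ −1.
The boundary is |tan ϕ| · |tan δ| = 1, so |ϕ| = 90° − |δ| = 90° − 4.9° = 85.1° in the southern hemisphere.

|ϕ| = 85.1°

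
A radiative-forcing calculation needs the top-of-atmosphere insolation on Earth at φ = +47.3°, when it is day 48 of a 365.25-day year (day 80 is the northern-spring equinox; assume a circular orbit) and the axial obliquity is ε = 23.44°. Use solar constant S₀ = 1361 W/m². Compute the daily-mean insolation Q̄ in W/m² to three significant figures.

Q̄ ≈ 191 W/m²

Solar longitude: λ_s = 360° × (48 − 80)/365.25 = -31.540°, i.e. -31.540° + 360° = 328.460°.
sin δ = sin 23.44° × sin 328.460° = -0.20808, so δ = -12.010°.
cos H₀ = −tan(+47.3°) tan(-12.010°) = 0.2305, H₀ = 1.3382 rad.
Bracket: H₀ sin φ sin δ + cos φ cos δ sin H₀ = 1.3382×0.73491×-0.20808 + 0.67816×0.97811×0.97306 = -0.204638 + 0.645445 = 0.440807.
Q̄ = (S₀/π) × [bracket] = (1361/π) × 0.440807 = 191.0 W/m².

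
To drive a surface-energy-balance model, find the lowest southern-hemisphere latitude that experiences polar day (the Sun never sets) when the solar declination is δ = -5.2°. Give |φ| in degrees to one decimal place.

Polar day requires cos H₀ = −tan φ tan δ ≤ −1, i.e. tan φ tan δ ≥ 1.
The boundary is |tan φ| · |tan δ| = 1, so |φ| = 90° − |δ| = 90° − 5.2° = 84.8° in the southern hemisphere.

|φ| = 84.8°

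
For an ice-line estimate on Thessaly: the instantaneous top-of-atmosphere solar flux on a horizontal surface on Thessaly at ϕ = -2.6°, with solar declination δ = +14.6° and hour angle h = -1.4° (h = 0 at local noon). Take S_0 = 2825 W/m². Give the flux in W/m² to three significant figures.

2.70e+03 W/m²

cos θ_z = sin ϕ sin δ + cos ϕ cos δ cos h = -0.011435 + 0.966424 = 0.954989.
Flux = S_0 · cos θ_z = 2825 × 0.954989 = 2698 W/m².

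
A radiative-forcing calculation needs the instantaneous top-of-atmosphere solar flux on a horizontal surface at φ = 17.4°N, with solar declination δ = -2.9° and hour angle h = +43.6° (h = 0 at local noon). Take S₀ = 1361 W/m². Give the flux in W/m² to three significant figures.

cos θ_z = sin φ sin δ + cos φ cos δ cos h = -0.015129 + 0.690149 = 0.675020.
Flux = S₀ · cos θ_z = 1361 × 0.675020 = 918.7 W/m².

919 W/m²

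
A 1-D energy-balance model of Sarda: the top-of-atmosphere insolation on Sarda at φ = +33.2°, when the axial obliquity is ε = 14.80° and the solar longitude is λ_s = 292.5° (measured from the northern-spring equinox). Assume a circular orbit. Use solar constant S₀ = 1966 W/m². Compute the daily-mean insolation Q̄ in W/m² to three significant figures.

Solar declination: sin δ = sin ε · sin λ_s = sin 14.80° × sin 292.5° = -0.23600, so δ = -13.651°.
cos H₀ = −tan(+33.2°) tan(-13.651°) = 0.1589, H₀ = 1.4112 rad.
Bracket: H₀ sin φ sin δ + cos φ cos δ sin H₀ = 1.4112×0.54756×-0.23600 + 0.83676×0.97175×0.98729 = -0.182361 + 0.802787 = 0.620426.
Q̄ = (S₀/π) × [bracket] = (1966/π) × 0.620426 = 388.3 W/m².

Q̄ ≈ 388 W/m²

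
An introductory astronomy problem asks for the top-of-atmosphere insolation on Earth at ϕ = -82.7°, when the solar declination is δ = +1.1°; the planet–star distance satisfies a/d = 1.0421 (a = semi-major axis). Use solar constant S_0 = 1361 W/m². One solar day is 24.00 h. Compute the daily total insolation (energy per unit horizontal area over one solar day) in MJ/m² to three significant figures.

4.01 MJ/m²

cos h₀ = −tan(-82.7°) tan(+1.100°) = 0.1499, h₀ = 1.4203 rad.
Bracket: h₀ sin ϕ sin δ + cos ϕ cos δ sin h₀ = 1.4203×-0.99189×0.01920 + 0.12706×0.99982×0.98870 = -0.027049 + 0.125602 = 0.098553.
Inverse-square distance factor (a/d)² = 1.0421² = 1.085972.
Q̄ = (S_0/π) × 1.085972 × [bracket] = (1361/π) × 1.085972 × 0.098553 = 46.366 W/m².
Daily total = Q̄ × 24.00 h × 3600 s/h = 46.366 × 24.00 × 3600 / 10⁶ = 4.006 MJ/m².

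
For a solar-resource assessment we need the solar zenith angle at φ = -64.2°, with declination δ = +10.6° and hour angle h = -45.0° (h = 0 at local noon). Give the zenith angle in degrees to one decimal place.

cos θ_z = sin φ sin δ + cos φ cos δ cos h = -0.165615 + 0.302503 = 0.136888.
θ_z = arccos(0.136888) = 82.1°.

θ_z = 82.1°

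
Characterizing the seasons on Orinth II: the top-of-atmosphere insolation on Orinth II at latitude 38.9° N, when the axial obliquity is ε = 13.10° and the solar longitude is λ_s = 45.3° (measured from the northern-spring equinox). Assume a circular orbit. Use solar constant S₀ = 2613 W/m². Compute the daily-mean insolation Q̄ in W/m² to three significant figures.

Solar declination: sin δ = sin ε · sin λ_s = sin 13.10° × sin 45.3° = 0.16110, so δ = +9.271°.
cos H₀ = −tan(+38.9°) tan(+9.271°) = -0.1317, H₀ = 1.7029 rad.
Bracket: H₀ sin φ sin δ + cos φ cos δ sin H₀ = 1.7029×0.62796×0.16110 + 0.77824×0.98694×0.99129 = 0.172273 + 0.761386 = 0.933659.
Q̄ = (S₀/π) × [bracket] = (2613/π) × 0.933659 = 776.6 W/m².

Q̄ ≈ 777 W/m²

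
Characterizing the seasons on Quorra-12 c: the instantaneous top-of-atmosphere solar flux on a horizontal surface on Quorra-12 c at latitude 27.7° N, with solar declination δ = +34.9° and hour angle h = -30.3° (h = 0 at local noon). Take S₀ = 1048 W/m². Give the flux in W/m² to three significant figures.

936 W/m²

cos θ_z = sin φ sin δ + cos φ cos δ cos h = 0.265957 + 0.626961 = 0.892918.
Flux = S₀ · cos θ_z = 1048 × 0.892918 = 935.8 W/m².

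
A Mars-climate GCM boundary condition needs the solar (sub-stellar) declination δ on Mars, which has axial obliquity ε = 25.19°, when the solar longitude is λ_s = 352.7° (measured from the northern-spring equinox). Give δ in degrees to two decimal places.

sin δ = sin ε · sin λ_s = sin 25.19° × sin 352.7° = -0.054081.
δ = arcsin(-0.054081) = -3.10°.

δ = -3.10°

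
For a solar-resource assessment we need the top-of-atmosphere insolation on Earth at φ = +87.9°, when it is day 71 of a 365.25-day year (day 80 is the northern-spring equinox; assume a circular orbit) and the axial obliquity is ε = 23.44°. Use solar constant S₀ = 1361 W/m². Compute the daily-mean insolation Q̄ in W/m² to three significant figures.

Solar longitude: λ_s = 360° × (71 − 80)/365.25 = -8.871°, i.e. -8.871° + 360° = 351.129°.
sin δ = sin 23.44° × sin 351.129° = -0.06134, so δ = -3.517°.
cos H₀ = −tan(+87.9°) tan(-3.517°) = 1.6760 ≥ 1 ⇒ polar night, H₀ = 0 and Q̄ = 0.

Q̄ ≈ 0.00 W/m²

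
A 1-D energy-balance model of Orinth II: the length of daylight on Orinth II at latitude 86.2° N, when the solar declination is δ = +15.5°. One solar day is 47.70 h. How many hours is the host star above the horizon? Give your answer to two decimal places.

47.70 h

Sunrise equation: cos h₀ = −tan ϕ · tan δ = -4.1753 ≤ −1, so the host star never sets (polar day) and h₀ = π.
Daylight = 2h₀/(2π) × 47.70 h = (3.1416/π) × 47.70 = 47.70 h.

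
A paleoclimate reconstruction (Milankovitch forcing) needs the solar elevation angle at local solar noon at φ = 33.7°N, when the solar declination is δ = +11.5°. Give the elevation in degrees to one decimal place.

At local noon the hour angle is zero, so the zenith angle equals |φ − δ| = |+33.7° − (+11.500°)| = 22.200°.
Elevation = 90° − 22.200° = 67.8°.

67.8°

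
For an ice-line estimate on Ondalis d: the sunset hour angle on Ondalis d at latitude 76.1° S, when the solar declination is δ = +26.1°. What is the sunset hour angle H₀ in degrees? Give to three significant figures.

cos H₀ = −tan φ · tan δ = 1.9796 ≥ 1, so the host star never rises (polar night) and H₀ = 0.

H₀ = 0.00°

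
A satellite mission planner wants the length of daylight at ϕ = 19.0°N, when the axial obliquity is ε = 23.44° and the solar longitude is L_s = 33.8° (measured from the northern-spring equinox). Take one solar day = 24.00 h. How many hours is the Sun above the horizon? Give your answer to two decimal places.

Solar declination: sin δ = sin ε · sin L_s = sin 23.44° × sin 33.8° = 0.22129, so δ = +12.785°.
cos h₀ = −tan ϕ · tan δ = −tan(+19.0°) × tan(+12.785°) = -0.0781, so h₀ = 1.6490 rad = 94.48°.
Daylight = 2h₀/(2π) × 24.00 h = (1.6490/π) × 24.00 = 12.60 h.

12.60 h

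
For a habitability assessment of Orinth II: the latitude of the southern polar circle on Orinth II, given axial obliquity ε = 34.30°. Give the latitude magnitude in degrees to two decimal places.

55.70°

The polar circle is the lowest latitude that experiences at least one full rotation of continuous darkness at the northern-summer solstice; it lies at |ϕ| = 90° − ε = 90° − 34.30° = 55.70°.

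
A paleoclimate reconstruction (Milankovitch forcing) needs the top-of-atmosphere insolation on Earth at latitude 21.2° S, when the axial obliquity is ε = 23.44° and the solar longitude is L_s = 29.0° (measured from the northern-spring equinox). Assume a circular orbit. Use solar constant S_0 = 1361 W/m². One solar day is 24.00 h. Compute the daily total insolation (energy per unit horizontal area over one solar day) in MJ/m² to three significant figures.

30.2 MJ/m²

Solar declination: sin δ = sin ε · sin L_s = sin 23.44° × sin 29.0° = 0.19285, so δ = +11.119°.
cos h₀ = −tan(-21.2°) tan(+11.119°) = 0.0762, h₀ = 1.4945 rad.
Bracket: h₀ sin ϕ sin δ + cos ϕ cos δ sin h₀ = 1.4945×-0.36162×0.19285 + 0.93232×0.98123×0.99709 = -0.104224 + 0.912158 = 0.807934.
Q̄ = (S_0/π) × [bracket] = (1361/π) × 0.807934 = 350.01 W/m².
Daily total = Q̄ × 24.00 h × 3600 s/h = 350.01 × 24.00 × 3600 / 10⁶ = 30.24 MJ/m².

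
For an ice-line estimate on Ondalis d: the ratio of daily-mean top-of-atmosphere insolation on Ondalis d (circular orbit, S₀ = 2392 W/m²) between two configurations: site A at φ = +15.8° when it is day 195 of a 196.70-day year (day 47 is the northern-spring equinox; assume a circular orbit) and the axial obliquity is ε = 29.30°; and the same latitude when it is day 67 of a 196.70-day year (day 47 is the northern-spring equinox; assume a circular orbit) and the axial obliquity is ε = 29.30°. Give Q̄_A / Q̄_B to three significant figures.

— Configuration A (φ=+15.8°):
Solar longitude: λ_s = 360° × (195 − 47)/196.70 = 270.869°.
sin δ = sin 29.30° × sin 270.869° = -0.48933, so δ = -29.296°.
cos H₀ = −tan(+15.8°) tan(-29.296°) = 0.1588, H₀ = 1.4113 rad.
Bracket: H₀ sin φ sin δ + cos φ cos δ sin H₀ = 1.4113×0.27228×-0.48933 + 0.96222×0.87210×0.98732 = -0.188034 + 0.828512 = 0.640478.
Q̄ = (S₀/π) × [bracket] = (2392/π) × 0.640478 = 487.66 W/m².
— Configuration B (φ=+15.8°):
Solar longitude: λ_s = 360° × (67 − 47)/196.70 = 36.604°.
sin δ = sin 29.30° × sin 36.604° = 0.29181, so δ = +16.966°.
cos H₀ = −tan(+15.8°) tan(+16.966°) = -0.0863, H₀ = 1.6572 rad.
Bracket: H₀ sin φ sin δ + cos φ cos δ sin H₀ = 1.6572×0.27228×0.29181 + 0.96222×0.95648×0.99627 = 0.131671 + 0.916911 = 1.048582.
Q̄ = (S₀/π) × [bracket] = (2392/π) × 1.048582 = 798.39 W/m².
Ratio Q̄_A / Q̄_B = 487.66 / 798.39 = 0.6108.

Q̄_A / Q̄_B ≈ 0.611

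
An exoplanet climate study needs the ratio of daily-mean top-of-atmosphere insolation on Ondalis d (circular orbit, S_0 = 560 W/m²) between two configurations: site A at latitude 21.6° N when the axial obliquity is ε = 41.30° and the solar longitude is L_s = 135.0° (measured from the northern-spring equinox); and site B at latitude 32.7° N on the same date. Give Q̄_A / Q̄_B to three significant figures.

— Configuration A (ϕ=+21.6°):
Solar declination: sin δ = sin ε · sin L_s = sin 41.30° × sin 135.0° = 0.46669, so δ = +27.820°.
cos h₀ = −tan(+21.6°) tan(+27.820°) = -0.2089, h₀ = 1.7813 rad.
Bracket: h₀ sin ϕ sin δ + cos ϕ cos δ sin h₀ = 1.7813×0.36812×0.46669 + 0.92978×0.88442×0.97793 = 0.306024 + 0.804168 = 1.110192.
Q̄ = (S_0/π) × [bracket] = (560/π) × 1.110192 = 197.90 W/m².
— Configuration B (ϕ=+32.7°):
cos h₀ = −tan(+32.7°) tan(+27.820°) = -0.3388, h₀ = 1.9164 rad.
Bracket: h₀ sin ϕ sin δ + cos ϕ cos δ sin h₀ = 1.9164×0.54024×0.46669 + 0.84151×0.88442×0.94087 = 0.483172 + 0.700241 = 1.183413.
Q̄ = (S_0/π) × [bracket] = (560/π) × 1.183413 = 210.95 W/m².
Ratio Q̄_A / Q̄_B = 197.90 / 210.95 = 0.9381.

Q̄_A / Q̄_B ≈ 0.938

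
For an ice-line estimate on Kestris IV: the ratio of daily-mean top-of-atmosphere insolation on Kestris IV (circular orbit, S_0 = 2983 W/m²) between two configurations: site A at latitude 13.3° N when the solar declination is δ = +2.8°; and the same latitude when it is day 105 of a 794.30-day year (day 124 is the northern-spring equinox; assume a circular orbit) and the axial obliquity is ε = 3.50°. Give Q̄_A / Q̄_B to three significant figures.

Q̄_A / Q̄_B ≈ 1.02

— Configuration A (ϕ=+13.3°):
cos h₀ = −tan(+13.3°) tan(+2.800°) = -0.0116, h₀ = 1.5824 rad.
Bracket: h₀ sin ϕ sin δ + cos ϕ cos δ sin h₀ = 1.5824×0.23005×0.04885 + 0.97318×0.99881×0.99993 = 0.017783 + 0.971954 = 0.989737.
Q̄ = (S_0/π) × [bracket] = (2983/π) × 0.989737 = 939.77 W/m².
— Configuration B (ϕ=+13.3°):
Solar longitude: L_s = 360° × (105 − 124)/794.30 = -8.611°, i.e. -8.611° + 360° = 351.389°.
sin δ = sin 3.50° × sin 351.389° = -0.00914, so δ = -0.524°.
cos h₀ = −tan(+13.3°) tan(-0.524°) = 0.0022, h₀ = 1.5686 rad.
Bracket: h₀ sin ϕ sin δ + cos ϕ cos δ sin h₀ = 1.5686×0.23005×-0.00914 + 0.97318×0.99996×1.00000 = -0.003298 + 0.973141 = 0.969843.
Q̄ = (S_0/π) × [bracket] = (2983/π) × 0.969843 = 920.88 W/m².
Ratio Q̄_A / Q̄_B = 939.77 / 920.88 = 1.021.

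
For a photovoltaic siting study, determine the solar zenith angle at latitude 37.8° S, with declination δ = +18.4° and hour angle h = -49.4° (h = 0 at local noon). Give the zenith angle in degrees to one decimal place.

θ_z = 72.9°

cos θ_z = sin ϕ sin δ + cos ϕ cos δ cos h = -0.193464 + 0.487924 = 0.294460.
θ_z = arccos(0.294460) = 72.9°.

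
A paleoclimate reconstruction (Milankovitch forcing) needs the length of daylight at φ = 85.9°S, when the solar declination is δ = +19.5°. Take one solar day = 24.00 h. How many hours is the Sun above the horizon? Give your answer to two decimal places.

cos H₀ = −tan φ · tan δ = 4.9402 ≥ 1, so the Sun never rises (polar night) and H₀ = 0.
Daylight = 2H₀/(2π) × 24.00 h = (0.0000/π) × 24.00 = 0.00 h.

0.00 h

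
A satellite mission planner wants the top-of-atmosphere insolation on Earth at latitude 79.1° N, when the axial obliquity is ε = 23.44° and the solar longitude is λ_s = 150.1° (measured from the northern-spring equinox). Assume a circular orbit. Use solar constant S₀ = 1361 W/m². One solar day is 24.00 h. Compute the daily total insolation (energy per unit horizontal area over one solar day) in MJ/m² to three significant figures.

Solar declination: sin δ = sin ε · sin λ_s = sin 23.44° × sin 150.1° = 0.19829, so δ = +11.437°.
cos H₀ = −tan(+79.1°) tan(+11.437°) = -1.0506 ≤ −1 ⇒ polar day, H₀ = π.
Bracket: H₀ sin φ sin δ + cos φ cos δ sin H₀ = 3.1416×0.98196×0.19829 + 0.18910×0.98014×0.00000 = 0.611710 + 0.000000 = 0.611710.
Q̄ = (S₀/π) × [bracket] = (1361/π) × 0.611710 = 265.00 W/m².
Daily total = Q̄ × 24.00 h × 3600 s/h = 265.00 × 24.00 × 3600 / 10⁶ = 22.90 MJ/m².

22.9 MJ/m²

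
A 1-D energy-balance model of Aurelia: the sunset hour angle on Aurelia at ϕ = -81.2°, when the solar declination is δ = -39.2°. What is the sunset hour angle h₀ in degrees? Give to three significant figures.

h₀ = 180°

Sunrise equation: cos h₀ = −tan ϕ · tan δ = -5.2683 ≤ −1, so the host star never sets (polar day) and h₀ = π.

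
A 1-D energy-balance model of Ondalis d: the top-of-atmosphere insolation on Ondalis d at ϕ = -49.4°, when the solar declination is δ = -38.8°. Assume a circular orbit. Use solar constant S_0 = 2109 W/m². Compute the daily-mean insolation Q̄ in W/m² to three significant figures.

Q̄ ≈ 1.01e+03 W/m²

cos h₀ = −tan(-49.4°) tan(-38.800°) = -0.9381, h₀ = 2.7878 rad.
Bracket: h₀ sin ϕ sin δ + cos ϕ cos δ sin h₀ = 2.7878×-0.75927×-0.62660 + 0.65077×0.77934×0.34645 = 1.326320 + 0.175709 = 1.502029.
Q̄ = (S_0/π) × [bracket] = (2109/π) × 1.502029 = 1008 W/m².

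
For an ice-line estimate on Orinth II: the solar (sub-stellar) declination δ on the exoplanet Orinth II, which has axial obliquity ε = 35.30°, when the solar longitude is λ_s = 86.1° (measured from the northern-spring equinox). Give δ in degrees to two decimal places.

sin δ = sin ε · sin λ_s = sin 35.30° × sin 86.1° = 0.576519.
δ = arcsin(0.576519) = +35.21°.

δ = +35.21°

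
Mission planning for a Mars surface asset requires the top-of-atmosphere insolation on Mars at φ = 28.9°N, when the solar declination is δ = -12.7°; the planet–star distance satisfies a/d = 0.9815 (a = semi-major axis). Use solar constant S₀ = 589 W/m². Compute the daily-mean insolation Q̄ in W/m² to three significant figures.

Q̄ ≈ 125 W/m²

cos H₀ = −tan(+28.9°) tan(-12.700°) = 0.1244, H₀ = 1.4461 rad.
Bracket: H₀ sin φ sin δ + cos φ cos δ sin H₀ = 1.4461×0.48328×-0.21985 + 0.87546×0.97553×0.99223 = -0.153647 + 0.847402 = 0.693755.
Inverse-square distance factor (a/d)² = 0.9815² = 0.963342.
Q̄ = (S₀/π) × 0.963342 × [bracket] = (589/π) × 0.963342 × 0.693755 = 125.3 W/m².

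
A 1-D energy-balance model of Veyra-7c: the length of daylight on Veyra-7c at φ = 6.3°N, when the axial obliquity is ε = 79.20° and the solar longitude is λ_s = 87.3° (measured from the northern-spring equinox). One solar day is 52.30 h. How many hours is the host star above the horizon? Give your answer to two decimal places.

36.07 h

Solar declination: sin δ = sin ε · sin λ_s = sin 79.20° × sin 87.3° = 0.98120, so δ = +78.872°.
cos H₀ = −tan φ · tan δ = −tan(+6.3°) × tan(+78.872°) = -0.5612, so H₀ = 2.1667 rad = 124.14°.
Daylight = 2H₀/(2π) × 52.30 h = (2.1667/π) × 52.30 = 36.07 h.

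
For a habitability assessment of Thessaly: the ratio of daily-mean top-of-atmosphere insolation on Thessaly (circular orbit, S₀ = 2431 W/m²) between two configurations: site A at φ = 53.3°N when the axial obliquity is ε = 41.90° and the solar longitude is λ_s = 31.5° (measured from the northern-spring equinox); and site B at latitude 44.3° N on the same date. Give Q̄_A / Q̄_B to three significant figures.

Q̄_A / Q̄_B ≈ 0.975

— Configuration A (φ=+53.3°):
Solar declination: sin δ = sin ε · sin λ_s = sin 41.90° × sin 31.5° = 0.34894, so δ = +20.423°.
cos H₀ = −tan(+53.3°) tan(+20.423°) = -0.4995, H₀ = 2.0939 rad.
Bracket: H₀ sin φ sin δ + cos φ cos δ sin H₀ = 2.0939×0.80178×0.34894 + 0.59763×0.93714×0.86629 = 0.585817 + 0.485177 = 1.070994.
Q̄ = (S₀/π) × [bracket] = (2431/π) × 1.070994 = 828.75 W/m².
— Configuration B (φ=+44.3°):
cos H₀ = −tan(+44.3°) tan(+20.423°) = -0.3634, H₀ = 1.9427 rad.
Bracket: H₀ sin φ sin δ + cos φ cos δ sin H₀ = 1.9427×0.69842×0.34894 + 0.71569×0.93714×0.93165 = 0.473449 + 0.624859 = 1.098308.
Q̄ = (S₀/π) × [bracket] = (2431/π) × 1.098308 = 849.88 W/m².
Ratio Q̄_A / Q̄_B = 828.75 / 849.88 = 0.9751.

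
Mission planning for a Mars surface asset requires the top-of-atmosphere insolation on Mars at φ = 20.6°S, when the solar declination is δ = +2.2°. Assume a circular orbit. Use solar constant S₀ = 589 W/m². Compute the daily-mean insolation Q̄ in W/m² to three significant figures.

cos H₀ = −tan(-20.6°) tan(+2.200°) = 0.0144, H₀ = 1.5564 rad.
Bracket: H₀ sin φ sin δ + cos φ cos δ sin H₀ = 1.5564×-0.35184×0.03839 + 0.93606×0.99926×0.99990 = -0.021023 + 0.935274 = 0.914251.
Q̄ = (S₀/π) × [bracket] = (589/π) × 0.914251 = 171.4 W/m².

Q̄ ≈ 171 W/m²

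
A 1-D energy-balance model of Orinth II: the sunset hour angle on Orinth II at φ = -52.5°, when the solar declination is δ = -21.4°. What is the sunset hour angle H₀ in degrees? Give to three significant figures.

H₀ = 121°

cos H₀ = −tan φ · tan δ = −tan(-52.5°) × tan(-21.400°) = -0.5107, so H₀ = 2.1068 rad = 120.71°.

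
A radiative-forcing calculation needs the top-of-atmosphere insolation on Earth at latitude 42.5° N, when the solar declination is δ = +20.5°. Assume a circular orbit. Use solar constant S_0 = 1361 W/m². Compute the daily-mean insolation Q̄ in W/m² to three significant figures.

Q̄ ≈ 478 W/m²

cos h₀ = −tan(+42.5°) tan(+20.500°) = -0.3426, h₀ = 1.9205 rad.
Bracket: h₀ sin ϕ sin δ + cos ϕ cos δ sin h₀ = 1.9205×0.67559×0.35021 + 0.73728×0.93667×0.93948 = 0.454387 + 0.648794 = 1.103181.
Q̄ = (S_0/π) × [bracket] = (1361/π) × 1.103181 = 477.9 W/m².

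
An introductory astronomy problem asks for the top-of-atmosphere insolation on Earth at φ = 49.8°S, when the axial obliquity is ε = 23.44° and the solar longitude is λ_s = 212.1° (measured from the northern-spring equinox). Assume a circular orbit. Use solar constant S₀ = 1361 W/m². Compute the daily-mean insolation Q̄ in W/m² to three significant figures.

Solar declination: sin δ = sin ε · sin λ_s = sin 23.44° × sin 212.1° = -0.21138, so δ = -12.203°.
cos H₀ = −tan(-49.8°) tan(-12.203°) = -0.2559, H₀ = 1.8296 rad.
Bracket: H₀ sin φ sin δ + cos φ cos δ sin H₀ = 1.8296×-0.76380×-0.21138 + 0.64546×0.97740×0.96670 = 0.295393 + 0.609865 = 0.905258.
Q̄ = (S₀/π) × [bracket] = (1361/π) × 0.905258 = 392.2 W/m².

Q̄ ≈ 392 W/m²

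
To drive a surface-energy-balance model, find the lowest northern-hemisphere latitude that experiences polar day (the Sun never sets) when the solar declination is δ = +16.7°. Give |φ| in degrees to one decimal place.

Polar day requires cos H₀ = −tan φ tan δ ≤ −1, i.e. tan φ tan δ ≥ 1.
The boundary is |tan φ| · |tan δ| = 1, so |φ| = 90° − |δ| = 90° − 16.7° = 73.3° in the northern hemisphere.

|φ| = 73.3°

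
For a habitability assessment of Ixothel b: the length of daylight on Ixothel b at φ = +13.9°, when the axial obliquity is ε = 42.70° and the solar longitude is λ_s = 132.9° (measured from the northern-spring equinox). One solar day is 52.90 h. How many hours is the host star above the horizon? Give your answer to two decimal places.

Solar declination: sin δ = sin ε · sin λ_s = sin 42.70° × sin 132.9° = 0.49678, so δ = +29.787°.
cos H₀ = −tan φ · tan δ = −tan(+13.9°) × tan(+29.787°) = -0.1417, so H₀ = 1.7129 rad = 98.14°.
Daylight = 2H₀/(2π) × 52.90 h = (1.7129/π) × 52.90 = 28.84 h.

28.84 h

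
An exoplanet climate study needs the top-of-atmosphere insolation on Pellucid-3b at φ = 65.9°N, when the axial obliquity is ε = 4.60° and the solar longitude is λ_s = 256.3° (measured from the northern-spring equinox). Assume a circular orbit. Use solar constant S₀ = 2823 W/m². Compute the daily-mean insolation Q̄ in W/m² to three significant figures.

Q̄ ≈ 271 W/m²

Solar declination: sin δ = sin ε · sin λ_s = sin 4.60° × sin 256.3° = -0.07792, so δ = -4.469°.
cos H₀ = −tan(+65.9°) tan(-4.469°) = 0.1747, H₀ = 1.3952 rad.
Bracket: H₀ sin φ sin δ + cos φ cos δ sin H₀ = 1.3952×0.91283×-0.07792 + 0.40833×0.99696×0.98462 = -0.099237 + 0.400828 = 0.301591.
Q̄ = (S₀/π) × [bracket] = (2823/π) × 0.301591 = 271.0 W/m².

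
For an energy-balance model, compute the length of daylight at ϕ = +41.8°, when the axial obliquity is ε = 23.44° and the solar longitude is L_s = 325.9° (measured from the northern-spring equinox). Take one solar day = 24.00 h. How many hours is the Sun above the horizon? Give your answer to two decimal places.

10.43 h

Solar declination: sin δ = sin ε · sin L_s = sin 23.44° × sin 325.9° = -0.22302, so δ = -12.886°.
cos h₀ = −tan ϕ · tan δ = −tan(+41.8°) × tan(-12.886°) = 0.2046, so h₀ = 1.3648 rad = 78.20°.
Daylight = 2h₀/(2π) × 24.00 h = (1.3648/π) × 24.00 = 10.43 h.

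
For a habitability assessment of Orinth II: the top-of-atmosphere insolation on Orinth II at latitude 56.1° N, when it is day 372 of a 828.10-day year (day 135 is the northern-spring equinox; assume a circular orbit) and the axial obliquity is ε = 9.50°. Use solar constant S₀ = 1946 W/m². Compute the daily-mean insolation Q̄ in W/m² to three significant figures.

Solar longitude: λ_s = 360° × (372 − 135)/828.10 = 103.031°.
sin δ = sin 9.50° × sin 103.031° = 0.16080, so δ = +9.253°.
cos H₀ = −tan(+56.1°) tan(+9.253°) = -0.2424, H₀ = 1.8157 rad.
Bracket: H₀ sin φ sin δ + cos φ cos δ sin H₀ = 1.8157×0.83001×0.16080 + 0.55775×0.98699×0.97016 = 0.242334 + 0.534067 = 0.776401.
Q̄ = (S₀/π) × [bracket] = (1946/π) × 0.776401 = 480.9 W/m².

Q̄ ≈ 481 W/m²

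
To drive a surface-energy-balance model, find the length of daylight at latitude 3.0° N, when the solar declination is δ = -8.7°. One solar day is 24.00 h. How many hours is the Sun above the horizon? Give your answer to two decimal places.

11.94 h

cos H₀ = −tan φ · tan δ = −tan(+3.0°) × tan(-8.700°) = 0.0080, so H₀ = 1.5628 rad = 89.54°.
Daylight = 2H₀/(2π) × 24.00 h = (1.5628/π) × 24.00 = 11.94 h.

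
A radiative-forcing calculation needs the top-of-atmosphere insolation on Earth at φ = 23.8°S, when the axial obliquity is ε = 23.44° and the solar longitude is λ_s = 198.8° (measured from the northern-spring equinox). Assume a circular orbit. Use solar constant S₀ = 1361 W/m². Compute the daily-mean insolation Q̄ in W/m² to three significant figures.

Solar declination: sin δ = sin ε · sin λ_s = sin 23.44° × sin 198.8° = -0.12819, so δ = -7.365°.
cos H₀ = −tan(-23.8°) tan(-7.365°) = -0.0570, H₀ = 1.6278 rad.
Bracket: H₀ sin φ sin δ + cos φ cos δ sin H₀ = 1.6278×-0.40355×-0.12819 + 0.91496×0.99175×0.99837 = 0.084208 + 0.905932 = 0.990140.
Q̄ = (S₀/π) × [bracket] = (1361/π) × 0.990140 = 428.9 W/m².

Q̄ ≈ 429 W/m²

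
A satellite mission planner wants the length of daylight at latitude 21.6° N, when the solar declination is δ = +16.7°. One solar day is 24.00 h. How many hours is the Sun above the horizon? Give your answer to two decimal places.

12.91 h

cos H₀ = −tan φ · tan δ = −tan(+21.6°) × tan(+16.700°) = -0.1188, so H₀ = 1.6899 rad = 96.82°.
Daylight = 2H₀/(2π) × 24.00 h = (1.6899/π) × 24.00 = 12.91 h.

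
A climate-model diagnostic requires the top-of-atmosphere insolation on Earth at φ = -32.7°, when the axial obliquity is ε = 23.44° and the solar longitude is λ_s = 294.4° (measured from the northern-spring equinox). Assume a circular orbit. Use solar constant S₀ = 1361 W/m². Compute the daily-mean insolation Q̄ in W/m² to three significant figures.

Solar declination: sin δ = sin ε · sin λ_s = sin 23.44° × sin 294.4° = -0.36226, so δ = -21.239°.
cos H₀ = −tan(-32.7°) tan(-21.239°) = -0.2495, H₀ = 1.8230 rad.
Bracket: H₀ sin φ sin δ + cos φ cos δ sin H₀ = 1.8230×-0.54024×-0.36226 + 0.84151×0.93208×0.96837 = 0.356774 + 0.759546 = 1.116320.
Q̄ = (S₀/π) × [bracket] = (1361/π) × 1.116320 = 483.6 W/m².

Q̄ ≈ 484 W/m²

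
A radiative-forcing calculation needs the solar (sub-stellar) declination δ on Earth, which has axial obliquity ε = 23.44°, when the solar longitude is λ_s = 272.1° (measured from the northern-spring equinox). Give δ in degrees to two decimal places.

δ = -23.42°

sin δ = sin ε · sin λ_s = sin 23.44° × sin 272.1° = -0.397521.
δ = arcsin(-0.397521) = -23.42°.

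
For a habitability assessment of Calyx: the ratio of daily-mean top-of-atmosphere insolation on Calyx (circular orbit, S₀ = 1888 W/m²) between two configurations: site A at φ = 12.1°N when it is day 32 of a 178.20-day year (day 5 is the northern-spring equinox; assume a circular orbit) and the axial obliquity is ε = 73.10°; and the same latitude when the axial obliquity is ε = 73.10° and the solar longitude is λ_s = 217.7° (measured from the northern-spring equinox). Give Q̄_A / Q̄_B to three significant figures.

Q̄_A / Q̄_B ≈ 1.46

— Configuration A (φ=+12.1°):
Solar longitude: λ_s = 360° × (32 − 5)/178.20 = 54.545°.
sin δ = sin 73.10° × sin 54.545° = 0.77940, so δ = +51.205°.
cos H₀ = −tan(+12.1°) tan(+51.205°) = -0.2667, H₀ = 1.8408 rad.
Bracket: H₀ sin φ sin δ + cos φ cos δ sin H₀ = 1.8408×0.20962×0.77940 + 0.97778×0.62653×0.96378 = 0.300746 + 0.590420 = 0.891166.
Q̄ = (S₀/π) × [bracket] = (1888/π) × 0.891166 = 535.56 W/m².
— Configuration B (φ=+12.1°):
Solar declination: sin δ = sin ε · sin λ_s = sin 73.10° × sin 217.7° = -0.58512, so δ = -35.811°.
cos H₀ = −tan(+12.1°) tan(-35.811°) = 0.1547, H₀ = 1.4155 rad.
Bracket: H₀ sin φ sin δ + cos φ cos δ sin H₀ = 1.4155×0.20962×-0.58512 + 0.97778×0.81095×0.98796 = -0.173615 + 0.783384 = 0.609769.
Q̄ = (S₀/π) × [bracket] = (1888/π) × 0.609769 = 366.45 W/m².
Ratio Q̄_A / Q̄_B = 535.56 / 366.45 = 1.461.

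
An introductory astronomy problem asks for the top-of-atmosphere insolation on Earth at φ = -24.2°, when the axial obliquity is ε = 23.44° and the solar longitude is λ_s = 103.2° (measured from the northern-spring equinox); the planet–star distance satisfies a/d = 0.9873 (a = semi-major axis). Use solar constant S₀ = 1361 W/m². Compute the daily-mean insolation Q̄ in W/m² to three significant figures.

Q̄ ≈ 256 W/m²

Solar declination: sin δ = sin ε · sin λ_s = sin 23.44° × sin 103.2° = 0.38728, so δ = +22.785°.
cos H₀ = −tan(-24.2°) tan(+22.785°) = 0.1888, H₀ = 1.3809 rad.
Bracket: H₀ sin φ sin δ + cos φ cos δ sin H₀ = 1.3809×-0.40992×0.38728 + 0.91212×0.92196×0.98202 = -0.219223 + 0.825818 = 0.606595.
Inverse-square distance factor (a/d)² = 0.9873² = 0.974761.
Q̄ = (S₀/π) × 0.974761 × [bracket] = (1361/π) × 0.974761 × 0.606595 = 256.2 W/m².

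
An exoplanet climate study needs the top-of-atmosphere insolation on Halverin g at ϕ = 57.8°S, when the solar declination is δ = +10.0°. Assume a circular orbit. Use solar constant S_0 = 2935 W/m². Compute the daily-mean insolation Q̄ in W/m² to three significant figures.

Q̄ ≈ 294 W/m²

cos h₀ = −tan(-57.8°) tan(+10.000°) = 0.2800, h₀ = 1.2870 rad.
Bracket: h₀ sin ϕ sin δ + cos ϕ cos δ sin h₀ = 1.2870×-0.84619×0.17365 + 0.53288×0.98481×0.96000 = -0.189113 + 0.503794 = 0.314681.
Q̄ = (S_0/π) × [bracket] = (2935/π) × 0.314681 = 294.0 W/m².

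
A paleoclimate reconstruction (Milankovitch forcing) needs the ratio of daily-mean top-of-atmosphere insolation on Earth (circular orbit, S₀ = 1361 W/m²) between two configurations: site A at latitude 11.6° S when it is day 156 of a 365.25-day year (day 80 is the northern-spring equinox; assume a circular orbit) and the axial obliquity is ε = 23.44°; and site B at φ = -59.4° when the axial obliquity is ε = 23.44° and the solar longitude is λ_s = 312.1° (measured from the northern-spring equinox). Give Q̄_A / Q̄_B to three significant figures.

Q̄_A / Q̄_B ≈ 0.825

— Configuration A (φ=-11.6°):
Solar longitude: λ_s = 360° × (156 − 80)/365.25 = 74.908°.
sin δ = sin 23.44° × sin 74.908° = 0.38407, so δ = +22.586°.
cos H₀ = −tan(-11.6°) tan(+22.586°) = 0.0854, H₀ = 1.4853 rad.
Bracket: H₀ sin φ sin δ + cos φ cos δ sin H₀ = 1.4853×-0.20108×0.38407 + 0.97958×0.92330×0.99635 = -0.114708 + 0.901145 = 0.786437.
Q̄ = (S₀/π) × [bracket] = (1361/π) × 0.786437 = 340.70 W/m².
— Configuration B (φ=-59.4°):
Solar declination: sin δ = sin ε · sin λ_s = sin 23.44° × sin 312.1° = -0.29515, so δ = -17.166°.
cos H₀ = −tan(-59.4°) tan(-17.166°) = -0.5223, H₀ = 2.1204 rad.
Bracket: H₀ sin φ sin δ + cos φ cos δ sin H₀ = 2.1204×-0.86074×-0.29515 + 0.50904×0.95545×0.85274 = 0.538682 + 0.414741 = 0.953423.
Q̄ = (S₀/π) × [bracket] = (1361/π) × 0.953423 = 413.04 W/m².
Ratio Q̄_A / Q̄_B = 340.70 / 413.04 = 0.8249.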